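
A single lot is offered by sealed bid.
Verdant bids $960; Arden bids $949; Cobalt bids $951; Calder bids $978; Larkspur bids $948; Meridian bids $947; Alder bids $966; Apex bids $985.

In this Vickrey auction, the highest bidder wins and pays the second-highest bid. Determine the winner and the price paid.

Apex pays $978

Sorting bids: 985 (Apex) > 978 (Calder) > 966 (Alder) > 960 (Verdant) > 951 (Cobalt) > 949 (Arden) > …
Apex wins with the highest bid; price is set by the runner-up at $978.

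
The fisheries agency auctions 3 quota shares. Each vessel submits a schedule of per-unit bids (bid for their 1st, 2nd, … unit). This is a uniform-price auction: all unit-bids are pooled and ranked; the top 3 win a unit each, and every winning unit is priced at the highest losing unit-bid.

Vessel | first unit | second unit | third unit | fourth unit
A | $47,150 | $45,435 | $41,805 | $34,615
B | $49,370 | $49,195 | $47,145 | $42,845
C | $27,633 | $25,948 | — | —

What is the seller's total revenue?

Total revenue: $141,435

Merging the schedules and taking the best 3: 49,370 (B-1), 49,195 (B-2), 47,150 (A-1)
First bid not allocated: $47,145.
Allocation: A 1, B 2. Every unit priced at $47,145.
Revenue = 3 × 47,145 = $141,435.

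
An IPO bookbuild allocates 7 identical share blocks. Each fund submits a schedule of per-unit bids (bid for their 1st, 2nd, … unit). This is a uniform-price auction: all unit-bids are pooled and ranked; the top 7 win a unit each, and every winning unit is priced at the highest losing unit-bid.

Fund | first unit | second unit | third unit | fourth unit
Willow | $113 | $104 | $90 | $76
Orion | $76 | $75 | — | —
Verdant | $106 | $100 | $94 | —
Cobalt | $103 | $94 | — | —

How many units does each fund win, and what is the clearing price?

All unit-bids, highest first — top 7: 113 (Willow-1), 106 (Verdant-1), 104 (Willow-2), 103 (Cobalt-1), 100 (Verdant-2), 94 (Verdant-3), 94 (Cobalt-2)
Highest rejected unit-bid = $90.
Allocation: Cobalt 2, Verdant 3, Willow 2.

Cobalt 2, Verdant 3, Willow 2; clearing price $90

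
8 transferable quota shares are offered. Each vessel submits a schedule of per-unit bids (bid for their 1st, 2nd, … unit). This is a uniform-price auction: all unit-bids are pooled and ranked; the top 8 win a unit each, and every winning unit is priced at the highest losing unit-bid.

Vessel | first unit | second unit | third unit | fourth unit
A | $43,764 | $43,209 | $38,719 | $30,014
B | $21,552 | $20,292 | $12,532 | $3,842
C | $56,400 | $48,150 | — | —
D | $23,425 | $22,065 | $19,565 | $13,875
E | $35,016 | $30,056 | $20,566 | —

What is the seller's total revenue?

Pooled unit-bids ranked (top 8): 56,400 (C-1), 48,150 (C-2), 43,764 (A-1), 43,209 (A-2), 38,719 (A-3), 35,016 (E-1), 30,056 (E-2), 30,014 (A-4)
The (k+1)-th unit-bid is $23,425.
Allocation: A 4, C 2, E 2. Every unit priced at $23,425.
Revenue = 8 × 23,425 = $187,400.

Total revenue: $187,400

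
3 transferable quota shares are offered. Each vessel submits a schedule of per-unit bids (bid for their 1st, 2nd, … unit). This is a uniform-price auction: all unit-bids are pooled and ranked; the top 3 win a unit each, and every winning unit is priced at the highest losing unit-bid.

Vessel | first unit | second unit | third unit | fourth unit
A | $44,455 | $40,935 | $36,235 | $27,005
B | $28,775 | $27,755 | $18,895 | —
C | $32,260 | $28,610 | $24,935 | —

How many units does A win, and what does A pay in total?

Pooled unit-bids ranked (top 3): 44,455 (A-1), 40,935 (A-2), 36,235 (A-3)
Highest rejected unit-bid = $32,260.
A wins 3 unit(s) at $32,260 each.

A: 3 units, pays $96,780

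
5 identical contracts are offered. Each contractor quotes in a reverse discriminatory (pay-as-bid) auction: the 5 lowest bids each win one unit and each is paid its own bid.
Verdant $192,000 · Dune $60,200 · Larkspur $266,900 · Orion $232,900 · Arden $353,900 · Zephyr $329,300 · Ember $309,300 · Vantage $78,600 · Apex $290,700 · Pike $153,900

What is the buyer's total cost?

Ordering the bids: 60,200 (Dune), 78,600 (Vantage), 153,900 (Pike), 192,000 (Verdant), 232,900 (Orion), 266,900 (Larkspur), 290,700 (Apex), …
Winners (5 units): Dune, Vantage, Pike, Verdant, Orion.
Total cost = 60,200 + 78,600 + 153,900 + 192,000 + 232,900 = $717,600.

Total cost: $717,600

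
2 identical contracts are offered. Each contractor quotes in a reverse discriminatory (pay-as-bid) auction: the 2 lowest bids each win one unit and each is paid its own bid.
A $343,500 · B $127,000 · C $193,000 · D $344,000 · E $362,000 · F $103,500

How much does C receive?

Sorting: 103,500 (F), 127,000 (B), 193,000 (C), 343,500 (A), …
The 2 lowest are F, B.
C does not win → $0.

C is paid $0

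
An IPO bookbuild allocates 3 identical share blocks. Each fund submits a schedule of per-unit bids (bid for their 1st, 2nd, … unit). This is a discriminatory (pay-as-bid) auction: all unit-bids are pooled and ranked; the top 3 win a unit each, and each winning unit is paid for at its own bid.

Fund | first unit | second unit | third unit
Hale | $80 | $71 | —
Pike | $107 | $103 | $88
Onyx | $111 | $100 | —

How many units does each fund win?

Onyx 1, Pike 2

All unit-bids, highest first — top 3: 111 (Onyx-1), 107 (Pike-1), 103 (Pike-2)
Next rejected bid: $100 (not a price — pay-as-bid).
Allocation: Onyx 1, Pike 2.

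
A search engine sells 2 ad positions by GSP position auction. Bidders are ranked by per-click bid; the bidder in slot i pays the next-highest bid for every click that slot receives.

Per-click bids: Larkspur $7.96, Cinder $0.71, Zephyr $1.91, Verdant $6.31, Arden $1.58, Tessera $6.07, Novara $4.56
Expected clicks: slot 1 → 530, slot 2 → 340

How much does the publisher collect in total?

Sorting advertisers: $7.96 (Larkspur) > $6.31 (Verdant) > $6.07 (Tessera) > …
Slot 1: Larkspur pays $6.31 × 530 = $3344.30
Slot 2: Verdant pays $6.07 × 340 = $2063.80
Total = $5408.10

Total revenue: $5408.10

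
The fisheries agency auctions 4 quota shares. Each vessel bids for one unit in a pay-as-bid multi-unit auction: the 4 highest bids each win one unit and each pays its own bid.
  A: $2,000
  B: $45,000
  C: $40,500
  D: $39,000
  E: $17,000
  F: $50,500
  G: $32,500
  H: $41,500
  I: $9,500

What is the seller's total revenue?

Bids ranked high→low: 50,500 (F), 45,000 (B), 41,500 (H), 40,500 (C), 39,000 (D), 32,500 (G), …
Top 4: F, B, H, C.
Total revenue = 50,500 + 45,000 + 41,500 + 40,500 = $177,500.

Total revenue: $177,500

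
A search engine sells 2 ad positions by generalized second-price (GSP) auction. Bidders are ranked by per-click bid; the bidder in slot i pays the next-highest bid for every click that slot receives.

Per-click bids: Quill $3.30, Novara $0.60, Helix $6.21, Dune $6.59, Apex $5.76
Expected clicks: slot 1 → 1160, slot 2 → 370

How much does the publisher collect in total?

Total revenue: $9334.80

Ranked by bid: $6.59 (Dune) > $6.21 (Helix) > $5.76 (Apex) > …
Slot 1: Dune pays $6.21 × 1160 = $7203.60
Slot 2: Helix pays $5.76 × 370 = $2131.20
Total = $9334.80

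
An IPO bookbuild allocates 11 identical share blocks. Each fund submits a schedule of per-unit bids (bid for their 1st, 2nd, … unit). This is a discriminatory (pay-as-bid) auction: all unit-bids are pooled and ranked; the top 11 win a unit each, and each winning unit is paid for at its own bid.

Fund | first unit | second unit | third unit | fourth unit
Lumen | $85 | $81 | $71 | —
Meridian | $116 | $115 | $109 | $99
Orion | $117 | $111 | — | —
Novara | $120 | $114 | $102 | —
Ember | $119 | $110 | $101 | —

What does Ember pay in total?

Pooled unit-bids ranked (top 11): 120 (Novara-1), 119 (Ember-1), 117 (Orion-1), 116 (Meridian-1), 115 (Meridian-2), 114 (Novara-2), 111 (Orion-2), 110 (Ember-2), 109 (Meridian-3), 102 (Novara-3), 101 (Ember-3)
Next rejected bid: $99 (not a price — pay-as-bid).
Ember's winning unit-bids: 119 + 110 + 101 = $330.

Ember pays $330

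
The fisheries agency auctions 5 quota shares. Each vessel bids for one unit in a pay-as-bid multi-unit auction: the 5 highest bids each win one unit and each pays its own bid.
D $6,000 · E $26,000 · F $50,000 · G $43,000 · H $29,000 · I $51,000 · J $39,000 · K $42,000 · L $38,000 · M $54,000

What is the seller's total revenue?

Ordering the bids: 54,000 (M), 51,000 (I), 50,000 (F), 43,000 (G), 42,000 (K), 39,000 (J), 38,000 (L), …
The 5 highest are M, I, F, G, K.
Total revenue = 54,000 + 51,000 + 50,000 + 43,000 + 42,000 = $240,000.

Total revenue: $240,000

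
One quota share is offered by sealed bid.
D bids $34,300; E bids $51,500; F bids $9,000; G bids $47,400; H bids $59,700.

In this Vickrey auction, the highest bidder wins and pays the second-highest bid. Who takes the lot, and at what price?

Bids ranked: 59,700 (H) > 51,500 (E) > 47,400 (G) > 34,300 (D) > 9,000 (F)
H is highest; pays the second-highest bid, $51,500.

H pays $51,500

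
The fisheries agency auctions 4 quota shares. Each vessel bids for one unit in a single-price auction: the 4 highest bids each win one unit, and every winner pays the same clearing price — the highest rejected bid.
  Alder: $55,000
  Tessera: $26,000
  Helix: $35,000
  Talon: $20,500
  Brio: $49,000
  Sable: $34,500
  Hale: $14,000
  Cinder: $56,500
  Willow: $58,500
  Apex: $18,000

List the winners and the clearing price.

Willow, Cinder, Alder, Brio; each pays $35,000

Ordering the bids: 58,500 (Willow), 56,500 (Cinder), 55,000 (Alder), 49,000 (Brio), 35,000 (Helix), 34,500 (Sable), …
The 4 highest are Willow, Cinder, Alder, Brio.
Highest unsuccessful bid: $35,000 → clearing price.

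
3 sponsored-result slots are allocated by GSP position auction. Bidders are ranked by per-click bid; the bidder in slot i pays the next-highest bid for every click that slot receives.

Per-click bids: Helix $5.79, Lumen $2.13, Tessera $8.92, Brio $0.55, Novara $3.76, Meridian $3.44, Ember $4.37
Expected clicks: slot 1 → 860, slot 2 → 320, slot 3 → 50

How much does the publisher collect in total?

Ranked by bid: $8.92 (Tessera) > $5.79 (Helix) > $4.37 (Ember) > $3.76 (Novara) > …
Slot 1: Tessera pays $5.79 × 860 = $4979.40
Slot 2: Helix pays $4.37 × 320 = $1398.40
Slot 3: Ember pays $3.76 × 50 = $188.00
Total = $6565.80

Total revenue: $6565.80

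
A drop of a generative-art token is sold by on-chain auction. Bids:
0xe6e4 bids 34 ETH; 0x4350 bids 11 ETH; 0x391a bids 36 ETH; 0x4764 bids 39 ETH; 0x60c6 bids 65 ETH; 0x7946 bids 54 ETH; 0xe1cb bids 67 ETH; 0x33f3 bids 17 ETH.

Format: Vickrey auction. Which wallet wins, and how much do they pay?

Rule: the highest bidder wins and pays the second-highest bid.
Bids in order: 67 (0xe1cb) > 65 (0x60c6) > 54 (0x7946) > 39 (0x4764) > 36 (0x391a) > 34 (0xe6e4) > …
0xe1cb is highest; pays the second-highest bid, 65 ETH.

0xe1cb pays 65 ETH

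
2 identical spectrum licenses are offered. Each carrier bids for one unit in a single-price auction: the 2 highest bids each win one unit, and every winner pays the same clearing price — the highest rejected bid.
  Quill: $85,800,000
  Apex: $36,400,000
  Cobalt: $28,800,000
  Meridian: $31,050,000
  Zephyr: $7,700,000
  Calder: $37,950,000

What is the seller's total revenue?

Total revenue: $72,800,000

Ordering the bids: 85,800,000 (Quill), 37,950,000 (Calder), 36,400,000 (Apex), 31,050,000 (Meridian), …
Top 2: Quill, Calder.
First losing bid is Apex's $36,400,000, which sets the uniform price.
Total revenue = 2 × $36,400,000 = $72,800,000.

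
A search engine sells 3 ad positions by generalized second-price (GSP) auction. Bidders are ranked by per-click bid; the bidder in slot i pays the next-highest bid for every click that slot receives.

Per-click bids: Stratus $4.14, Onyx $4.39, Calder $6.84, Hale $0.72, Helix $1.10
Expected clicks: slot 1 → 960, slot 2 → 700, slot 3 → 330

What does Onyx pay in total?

Sorting advertisers: $6.84 (Calder) > $4.39 (Onyx) > $4.14 (Stratus) > $1.10 (Helix) > …
Onyx holds slot 2 → pays next bid $4.14 × 700 clicks = $2898.00.

Onyx pays $2898.00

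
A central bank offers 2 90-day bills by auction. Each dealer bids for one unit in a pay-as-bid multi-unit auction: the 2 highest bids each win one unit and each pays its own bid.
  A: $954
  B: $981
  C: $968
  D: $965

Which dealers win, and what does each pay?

Sorting: 981 (B), 968 (C), 965 (D), 954 (A)
The 2 highest are B, C.
Each winner pays its own bid: B $981, C $968.

B $981, C $968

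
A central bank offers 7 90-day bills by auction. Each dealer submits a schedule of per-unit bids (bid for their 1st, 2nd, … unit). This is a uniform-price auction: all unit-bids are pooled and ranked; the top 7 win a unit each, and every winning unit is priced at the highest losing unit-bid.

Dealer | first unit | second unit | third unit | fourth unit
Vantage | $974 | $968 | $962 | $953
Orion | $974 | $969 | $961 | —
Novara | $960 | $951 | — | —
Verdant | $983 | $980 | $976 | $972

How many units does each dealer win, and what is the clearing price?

Pooled unit-bids ranked (top 7): 983 (Verdant-1), 980 (Verdant-2), 976 (Verdant-3), 974 (Vantage-1), 974 (Orion-1), 972 (Verdant-4), 969 (Orion-2)
First bid not allocated: $968.
Allocation: Orion 2, Vantage 1, Verdant 4.

Orion 2, Vantage 1, Verdant 4; clearing price $968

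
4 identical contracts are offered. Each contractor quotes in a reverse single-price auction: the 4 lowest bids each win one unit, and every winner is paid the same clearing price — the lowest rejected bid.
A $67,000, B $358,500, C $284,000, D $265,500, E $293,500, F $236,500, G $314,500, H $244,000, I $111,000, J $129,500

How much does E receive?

Sorting: 67,000 (A), 111,000 (I), 129,500 (J), 236,500 (F), 244,000 (H), 265,500 (D), …
The 4 lowest are A, I, J, F.
Clearing price = lowest rejected bid = $244,000.
E does not win → is paid $0.

E is paid $0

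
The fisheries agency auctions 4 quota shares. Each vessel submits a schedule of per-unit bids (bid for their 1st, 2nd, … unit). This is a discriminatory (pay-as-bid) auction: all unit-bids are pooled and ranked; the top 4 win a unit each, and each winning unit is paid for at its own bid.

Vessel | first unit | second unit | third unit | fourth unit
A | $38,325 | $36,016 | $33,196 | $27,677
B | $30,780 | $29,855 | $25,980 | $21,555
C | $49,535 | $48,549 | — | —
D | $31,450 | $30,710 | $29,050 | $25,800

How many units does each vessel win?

A 2, C 2

Pooled unit-bids ranked (top 4): 49,535 (C-1), 48,549 (C-2), 38,325 (A-1), 36,016 (A-2)
Next rejected bid: $33,196 (not a price — pay-as-bid).
Allocation: A 2, C 2.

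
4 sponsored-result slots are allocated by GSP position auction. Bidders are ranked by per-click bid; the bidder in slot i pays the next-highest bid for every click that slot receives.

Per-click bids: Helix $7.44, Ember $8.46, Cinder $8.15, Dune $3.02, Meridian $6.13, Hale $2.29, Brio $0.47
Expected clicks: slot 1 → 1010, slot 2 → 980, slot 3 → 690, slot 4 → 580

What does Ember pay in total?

Ember pays $8231.50

Per-click bids in order: $8.46 (Ember) > $8.15 (Cinder) > $7.44 (Helix) > $6.13 (Meridian) > $3.02 (Dune) > …
Ember holds slot 1 → pays next bid $8.15 × 1010 clicks = $8231.50.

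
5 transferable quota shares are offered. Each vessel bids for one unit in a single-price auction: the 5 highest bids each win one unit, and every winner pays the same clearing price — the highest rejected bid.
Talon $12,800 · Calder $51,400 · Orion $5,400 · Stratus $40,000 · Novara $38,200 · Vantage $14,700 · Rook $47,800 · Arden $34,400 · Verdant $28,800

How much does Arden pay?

Arden pays $28,800

Ordering the bids: 51,400 (Calder), 47,800 (Rook), 40,000 (Stratus), 38,200 (Novara), 34,400 (Arden), 28,800 (Verdant), 14,700 (Vantage), …
Top 5: Calder, Rook, Stratus, Novara, Arden.
Highest unsuccessful bid: $28,800 → clearing price.
Arden wins → pays $28,800.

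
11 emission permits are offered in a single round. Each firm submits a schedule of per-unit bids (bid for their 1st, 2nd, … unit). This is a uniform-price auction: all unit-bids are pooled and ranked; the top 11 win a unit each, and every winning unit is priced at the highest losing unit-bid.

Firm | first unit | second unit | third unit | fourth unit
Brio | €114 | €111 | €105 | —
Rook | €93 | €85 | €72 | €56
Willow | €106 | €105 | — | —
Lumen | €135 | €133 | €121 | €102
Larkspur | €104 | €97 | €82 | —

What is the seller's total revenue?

Total revenue: €1,023

Merging the schedules and taking the best 11: 135 (Lumen-1), 133 (Lumen-2), 121 (Lumen-3), 114 (Brio-1), 111 (Brio-2), 106 (Willow-1), 105 (Brio-3), 105 (Willow-2), 104 (Larkspur-1), 102 (Lumen-4), 97 (Larkspur-2)
Highest rejected unit-bid = €93.
Allocation: Brio 3, Larkspur 2, Lumen 4, Willow 2. Every unit priced at €93.
Revenue = 11 × 93 = €1,023.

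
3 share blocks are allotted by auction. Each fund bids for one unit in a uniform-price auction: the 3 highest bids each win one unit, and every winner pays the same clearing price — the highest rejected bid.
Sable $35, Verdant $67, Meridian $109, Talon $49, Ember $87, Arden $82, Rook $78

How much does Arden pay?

Arden pays $78

Bids ranked high→low: 109 (Meridian), 87 (Ember), 82 (Arden), 78 (Rook), 67 (Verdant), …
Top 3: Meridian, Ember, Arden.
Clearing price = highest rejected bid = $78.
Arden wins → pays $78.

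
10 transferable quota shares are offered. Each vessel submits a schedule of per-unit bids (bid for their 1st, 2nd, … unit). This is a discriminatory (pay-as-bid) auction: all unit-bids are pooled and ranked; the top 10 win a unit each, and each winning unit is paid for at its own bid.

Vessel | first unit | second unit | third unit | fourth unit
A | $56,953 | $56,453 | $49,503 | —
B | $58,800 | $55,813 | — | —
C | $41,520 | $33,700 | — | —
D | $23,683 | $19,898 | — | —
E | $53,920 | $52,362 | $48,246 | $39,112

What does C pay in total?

C pays $41,520

Merging the schedules and taking the best 10: 58,800 (B-1), 56,953 (A-1), 56,453 (A-2), 55,813 (B-2), 53,920 (E-1), 52,362 (E-2), 49,503 (A-3), 48,246 (E-3), 41,520 (C-1), 39,112 (E-4)
Next rejected bid: $33,700 (not a price — pay-as-bid).
C's winning unit-bids: 41,520 = $41,520.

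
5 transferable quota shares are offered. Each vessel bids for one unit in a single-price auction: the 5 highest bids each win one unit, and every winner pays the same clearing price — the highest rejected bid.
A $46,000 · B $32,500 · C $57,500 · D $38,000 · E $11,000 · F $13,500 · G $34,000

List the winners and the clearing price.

Sorting: 57,500 (C), 46,000 (A), 38,000 (D), 34,000 (G), 32,500 (B), 13,500 (F), 11,000 (E)
Top 5: C, A, D, G, B.
Clearing price = highest rejected bid = $13,500.

C, A, D, G, B; each pays $13,500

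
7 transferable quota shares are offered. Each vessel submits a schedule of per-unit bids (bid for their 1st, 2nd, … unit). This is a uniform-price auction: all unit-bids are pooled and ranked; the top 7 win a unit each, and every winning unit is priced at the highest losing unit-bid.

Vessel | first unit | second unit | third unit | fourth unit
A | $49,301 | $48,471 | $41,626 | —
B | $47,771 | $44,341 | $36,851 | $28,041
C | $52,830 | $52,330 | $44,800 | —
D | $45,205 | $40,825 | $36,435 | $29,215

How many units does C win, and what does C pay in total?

C: 3 units, pays $133,023

Pooled unit-bids ranked (top 7): 52,830 (C-1), 52,330 (C-2), 49,301 (A-1), 48,471 (A-2), 47,771 (B-1), 45,205 (D-1), 44,800 (C-3)
Highest rejected unit-bid = $44,341.
C wins 3 unit(s) at $44,341 each.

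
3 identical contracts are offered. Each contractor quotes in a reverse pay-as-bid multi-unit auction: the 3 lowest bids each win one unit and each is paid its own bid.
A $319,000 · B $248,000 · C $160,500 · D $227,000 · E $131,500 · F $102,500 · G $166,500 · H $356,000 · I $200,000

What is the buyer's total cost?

Total cost: $394,500

Sorting: 102,500 (F), 131,500 (E), 160,500 (C), 166,500 (G), 200,000 (I), …
The 3 lowest are F, E, C.
Total cost = 102,500 + 131,500 + 160,500 = $394,500.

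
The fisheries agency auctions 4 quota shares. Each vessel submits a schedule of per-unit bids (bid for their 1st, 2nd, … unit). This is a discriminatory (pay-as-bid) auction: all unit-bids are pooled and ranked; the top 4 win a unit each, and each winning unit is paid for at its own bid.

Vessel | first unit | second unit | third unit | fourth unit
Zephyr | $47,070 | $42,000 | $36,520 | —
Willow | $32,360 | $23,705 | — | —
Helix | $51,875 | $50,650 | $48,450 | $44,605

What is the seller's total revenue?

Total revenue: $198,045

Merging the schedules and taking the best 4: 51,875 (Helix-1), 50,650 (Helix-2), 48,450 (Helix-3), 47,070 (Zephyr-1)
Next rejected bid: $44,605 (not a price — pay-as-bid).
Each winning unit pays its own bid.
Revenue = 51,875 + 50,650 + 48,450 + 47,070 = $198,045.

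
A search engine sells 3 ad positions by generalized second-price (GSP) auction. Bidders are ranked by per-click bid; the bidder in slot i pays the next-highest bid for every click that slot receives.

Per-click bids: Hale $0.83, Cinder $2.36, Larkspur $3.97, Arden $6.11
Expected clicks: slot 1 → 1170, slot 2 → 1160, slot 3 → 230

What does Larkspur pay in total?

Larkspur pays $2737.60

Sorting advertisers: $6.11 (Arden) > $3.97 (Larkspur) > $2.36 (Cinder) > $0.83 (Hale)
Larkspur holds slot 2 → pays next bid $2.36 × 1160 clicks = $2737.60.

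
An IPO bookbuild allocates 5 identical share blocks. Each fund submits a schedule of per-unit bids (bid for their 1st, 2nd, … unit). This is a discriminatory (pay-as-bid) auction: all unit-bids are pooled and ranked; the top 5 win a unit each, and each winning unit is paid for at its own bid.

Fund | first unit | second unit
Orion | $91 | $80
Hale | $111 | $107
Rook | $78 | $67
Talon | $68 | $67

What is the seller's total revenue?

Pooled unit-bids ranked (top 5): 111 (Hale-1), 107 (Hale-2), 91 (Orion-1), 80 (Orion-2), 78 (Rook-1)
Next rejected bid: $68 (not a price — pay-as-bid).
Each winning unit pays its own bid.
Revenue = 111 + 107 + 91 + 80 + 78 = $467.

Total revenue: $467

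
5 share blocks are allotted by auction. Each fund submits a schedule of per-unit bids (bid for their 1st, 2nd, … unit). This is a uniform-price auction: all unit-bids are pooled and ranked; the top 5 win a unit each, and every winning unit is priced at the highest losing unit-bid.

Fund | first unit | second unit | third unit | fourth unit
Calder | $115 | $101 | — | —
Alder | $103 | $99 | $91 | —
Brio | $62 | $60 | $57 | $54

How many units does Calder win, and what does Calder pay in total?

Pooled unit-bids ranked (top 5): 115 (Calder-1), 103 (Alder-1), 101 (Calder-2), 99 (Alder-2), 91 (Alder-3)
The (k+1)-th unit-bid is $62.
Calder wins 2 unit(s) at $62 each.

Calder: 2 units, pays $124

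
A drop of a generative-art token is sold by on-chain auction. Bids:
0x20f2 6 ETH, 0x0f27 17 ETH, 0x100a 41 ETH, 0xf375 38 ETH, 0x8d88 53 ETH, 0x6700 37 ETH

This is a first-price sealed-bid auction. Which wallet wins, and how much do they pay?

0x8d88 pays 53 ETH

Sorting bids: 53 (0x8d88) > 41 (0x100a) > 38 (0xf375) > 37 (0x6700) > 17 (0x0f27) > 6 (0x20f2)
0x8d88 has the highest bid and pays exactly that: 53 ETH.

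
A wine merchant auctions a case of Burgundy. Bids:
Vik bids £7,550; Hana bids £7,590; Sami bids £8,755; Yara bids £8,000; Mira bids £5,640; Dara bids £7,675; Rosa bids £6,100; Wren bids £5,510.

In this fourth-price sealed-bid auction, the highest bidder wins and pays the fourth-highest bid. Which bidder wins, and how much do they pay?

Fourth-price sealed-bid auction: the highest bidder wins and pays the fourth-highest bid.
Bids in order: 8,755 (Sami) > 8,000 (Yara) > 7,675 (Dara) > 7,590 (Hana) > 7,550 (Vik) > 6,100 (Rosa) > …
Sami wins; payment is bid #4 in the ranking = £7,590.

Sami pays £7,590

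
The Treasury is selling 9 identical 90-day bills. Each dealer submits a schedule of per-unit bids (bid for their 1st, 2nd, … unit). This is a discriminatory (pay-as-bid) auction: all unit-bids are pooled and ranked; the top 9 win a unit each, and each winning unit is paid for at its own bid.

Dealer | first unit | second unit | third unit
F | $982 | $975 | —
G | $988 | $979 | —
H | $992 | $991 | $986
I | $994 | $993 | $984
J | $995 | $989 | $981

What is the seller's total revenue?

Pooled unit-bids ranked (top 9): 995 (J-1), 994 (I-1), 993 (I-2), 992 (H-1), 991 (H-2), 989 (J-2), 988 (G-1), 986 (H-3), 984 (I-3)
Next rejected bid: $982 (not a price — pay-as-bid).
Each winning unit pays its own bid.
Revenue = 995 + 994 + 993 + 992 + 991 + 989 + 988 + 986 + 984 = $8,912.

Total revenue: $8,912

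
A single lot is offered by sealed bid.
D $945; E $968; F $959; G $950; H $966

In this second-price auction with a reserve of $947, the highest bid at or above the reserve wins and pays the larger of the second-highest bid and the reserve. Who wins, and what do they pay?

E pays $966

Sorting bids: 968 (E) > 966 (H) > 959 (F) > 950 (G) > 945 (D)
E has the top bid at or above the reserve ($968).
Second-highest bid $966 exceeds the reserve $947 → payment $966.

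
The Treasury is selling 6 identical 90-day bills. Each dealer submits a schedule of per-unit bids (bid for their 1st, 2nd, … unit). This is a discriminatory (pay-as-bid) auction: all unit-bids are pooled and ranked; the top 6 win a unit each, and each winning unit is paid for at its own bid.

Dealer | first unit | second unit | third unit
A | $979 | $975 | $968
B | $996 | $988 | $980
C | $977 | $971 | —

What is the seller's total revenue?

All unit-bids, highest first — top 6: 996 (B-1), 988 (B-2), 980 (B-3), 979 (A-1), 977 (C-1), 975 (A-2)
Next rejected bid: $971 (not a price — pay-as-bid).
Each winning unit pays its own bid.
Revenue = 996 + 988 + 980 + 979 + 977 + 975 = $5,895.

Total revenue: $5,895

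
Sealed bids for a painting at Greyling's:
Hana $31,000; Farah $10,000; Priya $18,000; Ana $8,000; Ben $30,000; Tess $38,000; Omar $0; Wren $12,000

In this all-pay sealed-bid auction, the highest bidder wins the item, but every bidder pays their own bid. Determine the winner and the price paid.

Tess pays $38,000

Bids ranked: 38,000 (Tess) > 31,000 (Hana) > 30,000 (Ben) > 18,000 (Priya) > 12,000 (Wren) > 10,000 (Farah) > …
Tess is highest and takes the item; every bidder forfeits their bid.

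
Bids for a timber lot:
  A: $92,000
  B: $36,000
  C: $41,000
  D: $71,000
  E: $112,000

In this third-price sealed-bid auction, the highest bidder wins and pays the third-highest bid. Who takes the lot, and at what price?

E pays $71,000

Sorting bids: 112,000 (E) > 92,000 (A) > 71,000 (D) > 41,000 (C) > 36,000 (B)
E wins; payment is bid #3 in the ranking = $71,000.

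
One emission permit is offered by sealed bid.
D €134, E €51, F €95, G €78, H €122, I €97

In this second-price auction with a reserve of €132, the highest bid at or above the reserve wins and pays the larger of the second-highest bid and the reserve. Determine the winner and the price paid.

Bids in order: 134 (D) > 122 (H) > 97 (I) > 95 (F) > 78 (G) > 51 (E)
D has the top bid at or above the reserve (€134).
max(second-highest €122, reserve €132) = €132.

D pays €132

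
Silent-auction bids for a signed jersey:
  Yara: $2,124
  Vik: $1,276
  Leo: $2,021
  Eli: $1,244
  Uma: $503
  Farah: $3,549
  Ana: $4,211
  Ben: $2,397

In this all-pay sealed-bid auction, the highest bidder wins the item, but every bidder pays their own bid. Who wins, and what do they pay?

Sorting bids: 4,211 (Ana) > 3,549 (Farah) > 2,397 (Ben) > 2,124 (Yara) > 2,021 (Leo) > 1,276 (Vik) > …
Ana wins with the top bid; all bids are sunk regardless.

Ana pays $4,211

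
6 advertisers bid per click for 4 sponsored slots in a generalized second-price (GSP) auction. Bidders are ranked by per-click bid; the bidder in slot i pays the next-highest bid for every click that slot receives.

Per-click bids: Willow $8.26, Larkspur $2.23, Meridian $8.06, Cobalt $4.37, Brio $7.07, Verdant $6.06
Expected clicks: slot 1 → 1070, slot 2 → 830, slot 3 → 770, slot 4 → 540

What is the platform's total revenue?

Ranked by bid: $8.26 (Willow) > $8.06 (Meridian) > $7.07 (Brio) > $6.06 (Verdant) > $4.37 (Cobalt) > …
Slot 1: Willow pays $8.06 × 1070 = $8624.20
Slot 2: Meridian pays $7.07 × 830 = $5868.10
Slot 3: Brio pays $6.06 × 770 = $4666.20
Slot 4: Verdant pays $4.37 × 540 = $2359.80
Total = $21518.30

Total revenue: $21518.30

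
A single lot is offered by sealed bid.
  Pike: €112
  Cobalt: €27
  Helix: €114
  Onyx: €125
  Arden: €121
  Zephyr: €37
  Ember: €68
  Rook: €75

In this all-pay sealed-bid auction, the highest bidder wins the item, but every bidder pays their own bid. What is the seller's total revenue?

All-pay sealed-bid auction: the highest bidder wins the item, but every bidder pays their own bid.
Bids in order: 125 (Onyx) > 121 (Arden) > 114 (Helix) > 112 (Pike) > 75 (Rook) > 68 (Ember) > …
Every bidder forfeits their bid regardless of winning.
Revenue = 112 + 27 + 114 + 125 + 121 + 37 + 68 + 75 = €679.

Total revenue: €679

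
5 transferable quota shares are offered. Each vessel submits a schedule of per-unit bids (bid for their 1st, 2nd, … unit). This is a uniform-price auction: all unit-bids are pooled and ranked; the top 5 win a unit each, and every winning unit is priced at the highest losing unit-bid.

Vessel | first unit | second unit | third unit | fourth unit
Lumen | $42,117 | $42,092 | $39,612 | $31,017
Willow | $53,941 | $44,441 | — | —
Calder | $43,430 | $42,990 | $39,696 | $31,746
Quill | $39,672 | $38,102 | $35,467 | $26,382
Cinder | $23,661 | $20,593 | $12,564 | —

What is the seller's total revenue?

Pooled unit-bids ranked (top 5): 53,941 (Willow-1), 44,441 (Willow-2), 43,430 (Calder-1), 42,990 (Calder-2), 42,117 (Lumen-1)
First bid not allocated: $42,092.
Allocation: Calder 2, Lumen 1, Willow 2. Every unit priced at $42,092.
Revenue = 5 × 42,092 = $210,460.

Total revenue: $210,460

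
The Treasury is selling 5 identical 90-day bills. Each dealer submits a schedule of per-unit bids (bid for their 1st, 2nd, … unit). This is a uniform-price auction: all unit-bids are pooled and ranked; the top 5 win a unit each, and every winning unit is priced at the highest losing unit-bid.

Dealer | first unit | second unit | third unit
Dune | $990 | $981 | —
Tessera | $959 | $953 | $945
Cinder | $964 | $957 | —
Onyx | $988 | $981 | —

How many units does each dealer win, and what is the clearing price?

Cinder 1, Dune 2, Onyx 2; clearing price $959

All unit-bids, highest first — top 5: 990 (Dune-1), 988 (Onyx-1), 981 (Dune-2), 981 (Onyx-2), 964 (Cinder-1)
Highest rejected unit-bid = $959.
Allocation: Cinder 1, Dune 2, Onyx 2.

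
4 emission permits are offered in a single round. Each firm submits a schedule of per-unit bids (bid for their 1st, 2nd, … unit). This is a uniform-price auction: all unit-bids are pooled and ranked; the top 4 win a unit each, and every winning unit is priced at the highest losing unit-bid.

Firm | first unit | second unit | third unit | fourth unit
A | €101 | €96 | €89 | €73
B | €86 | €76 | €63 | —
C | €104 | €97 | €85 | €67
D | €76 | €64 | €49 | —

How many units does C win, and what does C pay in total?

All unit-bids, highest first — top 4: 104 (C-1), 101 (A-1), 97 (C-2), 96 (A-2)
The (k+1)-th unit-bid is €89.
C wins 2 unit(s) at €89 each.

C: 2 units, pays €178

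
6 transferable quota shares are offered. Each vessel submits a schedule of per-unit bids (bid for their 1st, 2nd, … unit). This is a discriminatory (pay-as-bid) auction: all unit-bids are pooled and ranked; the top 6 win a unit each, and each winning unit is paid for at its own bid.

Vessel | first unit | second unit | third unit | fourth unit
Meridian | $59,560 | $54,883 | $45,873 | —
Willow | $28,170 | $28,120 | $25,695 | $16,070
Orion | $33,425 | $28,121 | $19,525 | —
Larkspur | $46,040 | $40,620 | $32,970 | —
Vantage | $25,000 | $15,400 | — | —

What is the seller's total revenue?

Total revenue: $280,401

Merging the schedules and taking the best 6: 59,560 (Meridian-1), 54,883 (Meridian-2), 46,040 (Larkspur-1), 45,873 (Meridian-3), 40,620 (Larkspur-2), 33,425 (Orion-1)
Next rejected bid: $32,970 (not a price — pay-as-bid).
Each winning unit pays its own bid.
Revenue = 59,560 + 54,883 + 46,040 + 45,873 + 40,620 + 33,425 = $280,401.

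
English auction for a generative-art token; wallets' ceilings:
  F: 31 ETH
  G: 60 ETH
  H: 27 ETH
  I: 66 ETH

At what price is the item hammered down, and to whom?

Open ascending-bid auction: the price rises until one bidder remains; the winner pays the price at which the last rival dropped out.
Sorting limits: 66 (I) > 60 (G) > 31 (F) > 27 (H)
Bidding ends when G exits at 60 ETH; I takes it.

I wins at 60 ETH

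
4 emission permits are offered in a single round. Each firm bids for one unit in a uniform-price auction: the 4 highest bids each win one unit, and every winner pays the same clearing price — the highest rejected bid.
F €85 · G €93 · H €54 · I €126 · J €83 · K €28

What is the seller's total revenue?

Total revenue: €216

Ordering the bids: 126 (I), 93 (G), 85 (F), 83 (J), 54 (H), 28 (K)
Top 4: I, G, F, J.
Highest unsuccessful bid: €54 → clearing price.
Total revenue = 4 × €54 = €216.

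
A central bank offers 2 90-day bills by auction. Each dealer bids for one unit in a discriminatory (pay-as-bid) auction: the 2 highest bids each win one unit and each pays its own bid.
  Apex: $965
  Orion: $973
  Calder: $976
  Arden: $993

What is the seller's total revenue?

Total revenue: $1,969

Bids ranked high→low: 993 (Arden), 976 (Calder), 973 (Orion), 965 (Apex)
The 2 highest are Arden, Calder.
Total revenue = 993 + 976 = $1,969.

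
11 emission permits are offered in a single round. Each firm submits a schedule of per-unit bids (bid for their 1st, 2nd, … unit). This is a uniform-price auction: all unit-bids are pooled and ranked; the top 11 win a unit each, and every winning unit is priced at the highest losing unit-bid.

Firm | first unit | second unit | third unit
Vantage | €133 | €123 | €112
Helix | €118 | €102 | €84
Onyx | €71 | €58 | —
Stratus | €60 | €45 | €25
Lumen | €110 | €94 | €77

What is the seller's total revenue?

Total revenue: €638

Merging the schedules and taking the best 11: 133 (Vantage-1), 123 (Vantage-2), 118 (Helix-1), 112 (Vantage-3), 110 (Lumen-1), 102 (Helix-2), 94 (Lumen-2), 84 (Helix-3), 77 (Lumen-3), 71 (Onyx-1), 60 (Stratus-1)
First bid not allocated: €58.
Allocation: Helix 3, Lumen 3, Onyx 1, Stratus 1, Vantage 3. Every unit priced at €58.
Revenue = 11 × 58 = €638.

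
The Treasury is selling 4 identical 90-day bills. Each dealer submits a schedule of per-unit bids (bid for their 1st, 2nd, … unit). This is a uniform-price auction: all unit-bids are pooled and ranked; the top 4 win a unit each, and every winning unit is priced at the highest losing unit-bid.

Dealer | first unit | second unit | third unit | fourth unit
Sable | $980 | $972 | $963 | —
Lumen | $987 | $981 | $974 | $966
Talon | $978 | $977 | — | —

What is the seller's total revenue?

All unit-bids, highest first — top 4: 987 (Lumen-1), 981 (Lumen-2), 980 (Sable-1), 978 (Talon-1)
First bid not allocated: $977.
Allocation: Lumen 2, Sable 1, Talon 1. Every unit priced at $977.
Revenue = 4 × 977 = $3,908.

Total revenue: $3,908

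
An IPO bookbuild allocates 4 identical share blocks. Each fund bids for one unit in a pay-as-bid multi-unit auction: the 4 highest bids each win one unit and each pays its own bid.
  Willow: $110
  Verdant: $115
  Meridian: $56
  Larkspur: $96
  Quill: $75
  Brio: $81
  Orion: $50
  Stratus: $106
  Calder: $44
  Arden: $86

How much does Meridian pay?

Sorting: 115 (Verdant), 110 (Willow), 106 (Stratus), 96 (Larkspur), 86 (Arden), 81 (Brio), …
Top 4: Verdant, Willow, Stratus, Larkspur.
Meridian does not win → $0.

Meridian pays $0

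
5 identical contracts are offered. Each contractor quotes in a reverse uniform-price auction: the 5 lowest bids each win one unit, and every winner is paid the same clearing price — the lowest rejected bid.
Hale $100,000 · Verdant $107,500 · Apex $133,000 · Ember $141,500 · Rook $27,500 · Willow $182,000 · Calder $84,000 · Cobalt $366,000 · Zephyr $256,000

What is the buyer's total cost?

Total cost: $707,500

Sorting: 27,500 (Rook), 84,000 (Calder), 100,000 (Hale), 107,500 (Verdant), 133,000 (Apex), 141,500 (Ember), 182,000 (Willow), …
Lowest 5: Rook, Calder, Hale, Verdant, Apex.
Lowest unsuccessful bid: $141,500 → clearing price.
Total cost = 5 × $141,500 = $707,500.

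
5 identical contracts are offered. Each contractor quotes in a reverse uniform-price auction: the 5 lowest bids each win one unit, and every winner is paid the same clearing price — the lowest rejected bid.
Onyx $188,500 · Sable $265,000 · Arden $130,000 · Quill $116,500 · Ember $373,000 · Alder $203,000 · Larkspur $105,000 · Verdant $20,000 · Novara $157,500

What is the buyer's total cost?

Total cost: $942,500

Sorting: 20,000 (Verdant), 105,000 (Larkspur), 116,500 (Quill), 130,000 (Arden), 157,500 (Novara), 188,500 (Onyx), 203,000 (Alder), …
Winners (5 units): Verdant, Larkspur, Quill, Arden, Novara.
First losing bid is Onyx's $188,500, which sets the uniform price.
Total cost = 5 × $188,500 = $942,500.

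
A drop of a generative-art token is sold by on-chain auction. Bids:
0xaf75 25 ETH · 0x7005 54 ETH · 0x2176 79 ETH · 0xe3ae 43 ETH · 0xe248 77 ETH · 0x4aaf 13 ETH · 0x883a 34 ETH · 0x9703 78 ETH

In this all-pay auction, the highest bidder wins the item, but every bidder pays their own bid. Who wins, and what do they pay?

0x2176 pays 79 ETH

Sorting bids: 79 (0x2176) > 78 (0x9703) > 77 (0xe248) > 54 (0x7005) > 43 (0xe3ae) > 34 (0x883a) > …
0x2176 is highest and takes the item; every bidder forfeits their bid.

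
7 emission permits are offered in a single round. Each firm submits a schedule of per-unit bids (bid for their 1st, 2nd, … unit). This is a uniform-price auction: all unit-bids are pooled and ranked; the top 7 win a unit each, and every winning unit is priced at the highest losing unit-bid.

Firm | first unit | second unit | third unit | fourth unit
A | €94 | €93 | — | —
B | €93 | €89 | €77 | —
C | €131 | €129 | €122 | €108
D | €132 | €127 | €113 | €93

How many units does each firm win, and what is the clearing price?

C 4, D 3; clearing price €94

Merging the schedules and taking the best 7: 132 (D-1), 131 (C-1), 129 (C-2), 127 (D-2), 122 (C-3), 113 (D-3), 108 (C-4)
The (k+1)-th unit-bid is €94.
Allocation: C 4, D 3.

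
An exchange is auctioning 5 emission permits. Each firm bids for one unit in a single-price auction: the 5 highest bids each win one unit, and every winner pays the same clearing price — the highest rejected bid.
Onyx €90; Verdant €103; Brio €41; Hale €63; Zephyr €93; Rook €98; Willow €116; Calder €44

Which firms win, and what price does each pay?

Willow, Verdant, Rook, Zephyr, Onyx; each pays €63

Bids ranked high→low: 116 (Willow), 103 (Verdant), 98 (Rook), 93 (Zephyr), 90 (Onyx), 63 (Hale), 44 (Calder), …
The 5 highest are Willow, Verdant, Rook, Zephyr, Onyx.
First losing bid is Hale's €63, which sets the uniform price.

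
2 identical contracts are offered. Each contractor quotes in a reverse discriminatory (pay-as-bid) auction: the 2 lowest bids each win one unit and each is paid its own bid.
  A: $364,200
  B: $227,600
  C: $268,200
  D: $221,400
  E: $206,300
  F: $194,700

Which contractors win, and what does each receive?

F $194,700, E $206,300

Ordering the bids: 194,700 (F), 206,300 (E), 221,400 (D), 227,600 (B), …
The 2 lowest are F, E.
Each winner is paid its own bid: F $194,700, E $206,300.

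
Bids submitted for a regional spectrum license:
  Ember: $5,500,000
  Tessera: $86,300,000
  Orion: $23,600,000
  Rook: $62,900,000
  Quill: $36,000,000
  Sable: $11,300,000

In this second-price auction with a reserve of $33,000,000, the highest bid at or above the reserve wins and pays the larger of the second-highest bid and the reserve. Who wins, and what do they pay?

Tessera pays $62,900,000

Sorting bids: 86,300,000 (Tessera) > 62,900,000 (Rook) > 36,000,000 (Quill) > 23,600,000 (Orion) > 11,300,000 (Sable) > 5,500,000 (Ember)
Tessera has the top bid at or above the reserve ($86,300,000).
max(second-highest $62,900,000, reserve $33,000,000) = $62,900,000; the reserve does not bind.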